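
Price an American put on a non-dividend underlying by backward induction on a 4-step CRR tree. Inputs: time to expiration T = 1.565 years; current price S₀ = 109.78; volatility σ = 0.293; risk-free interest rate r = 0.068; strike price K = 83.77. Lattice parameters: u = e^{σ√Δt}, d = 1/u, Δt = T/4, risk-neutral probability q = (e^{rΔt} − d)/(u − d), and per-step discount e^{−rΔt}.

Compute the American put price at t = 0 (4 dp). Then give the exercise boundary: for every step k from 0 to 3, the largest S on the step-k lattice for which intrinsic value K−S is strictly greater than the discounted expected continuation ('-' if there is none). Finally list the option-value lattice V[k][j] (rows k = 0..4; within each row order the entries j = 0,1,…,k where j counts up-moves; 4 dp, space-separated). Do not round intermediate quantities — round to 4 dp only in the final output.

Δt=0.39125  u=1.20114  d=0.83254  q=0.52746  discount=0.97375
step 4 (expiry): payoffs max(K−S,0) = 31.0290 7.6786 0.0000 0.0000 0.0000
step 3: (k=3,j=0): S=63.3493, (K−S)⁺=20.4207, hold=18.2214 ⇒ V=20.4207 exercise | (k=3,j=1): S=91.3965, (K−S)⁺=0.0000, hold=3.5332 ⇒ V=3.5332 continue | (k=3,j=2): S=131.8612, (K−S)⁺=0.0000, hold=0.0000 ⇒ V=0.0000 continue | (k=3,j=3): S=190.2412, (K−S)⁺=0.0000, hold=0.0000 ⇒ V=0.0000 continue  boundary S*=63.3493
step 2: (k=2,j=0): S=76.0914, (K−S)⁺=7.6786, hold=11.2110 ⇒ V=11.2110 continue | (k=2,j=1): S=109.7800, (K−S)⁺=0.0000, hold=1.6258 ⇒ V=1.6258 continue | (k=2,j=2): S=158.3838, (K−S)⁺=0.0000, hold=0.0000 ⇒ V=0.0000 continue  boundary S*=-
step 1: (k=1,j=0): S=91.3965, (K−S)⁺=0.0000, hold=5.9936 ⇒ V=5.9936 continue | (k=1,j=1): S=131.8612, (K−S)⁺=0.0000, hold=0.7481 ⇒ V=0.7481 continue  boundary S*=-
step 0: (k=0,j=0): S=109.7800, (K−S)⁺=0.0000, hold=3.1421 ⇒ V=3.1421 continue  boundary S*=-

price = 3.1421
boundary = - - - 63.3493
tree:
3.1421
5.9936 0.7481
11.2110 1.6258 0.0000
20.4207 3.5332 0.0000 0.0000
31.0290 7.6786 0.0000 0.0000 0.0000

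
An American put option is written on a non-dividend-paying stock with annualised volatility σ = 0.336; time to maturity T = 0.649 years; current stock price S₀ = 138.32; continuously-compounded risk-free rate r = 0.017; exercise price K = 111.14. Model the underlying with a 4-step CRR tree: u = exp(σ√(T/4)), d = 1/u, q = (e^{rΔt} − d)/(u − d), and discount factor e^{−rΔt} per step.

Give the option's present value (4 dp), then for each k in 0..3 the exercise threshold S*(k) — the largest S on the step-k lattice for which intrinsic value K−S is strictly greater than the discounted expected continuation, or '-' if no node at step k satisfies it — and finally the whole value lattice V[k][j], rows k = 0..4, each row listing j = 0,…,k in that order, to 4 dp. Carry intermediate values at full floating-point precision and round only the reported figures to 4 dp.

price = 3.8427
boundary = - - - 92.1617
tree:
3.8427
6.6310 0.8004
11.3044 1.5328 0.0000
18.9783 2.9354 0.0000 0.0000
30.6444 5.6215 0.0000 0.0000 0.0000

Δt=0.16225, u=1.14493, d=0.87342, q=0.47639, disc=e^(-rΔt)=0.99725
k=4 terminal: V=max(K-S,0) → 30.6444 5.6215 0.0000 0.0000 0.0000
k=3: j=0 S=92.1617 intr=18.9783 cont=18.6722 V=18.9783[EX]; j=1 S=120.8111 intr=0.0000 cont=2.9354 V=2.9354[hold]; j=2 S=158.3664 intr=0.0000 cont=0.0000 V=0.0000[hold]; j=3 S=207.5962 intr=0.0000 cont=0.0000 V=0.0000[hold]  S*(3)=92.1617
k=2: j=0 S=105.5185 intr=5.6215 cont=11.3044 V=11.3044[hold]; j=1 S=138.3200 intr=0.0000 cont=1.5328 V=1.5328[hold]; j=2 S=181.3182 intr=0.0000 cont=0.0000 V=0.0000[hold]  S*(2)=-
k=1: j=0 S=120.8111 intr=0.0000 cont=6.6310 V=6.6310[hold]; j=1 S=158.3664 intr=0.0000 cont=0.8004 V=0.8004[hold]  S*(1)=-
k=0: j=0 S=138.3200 intr=0.0000 cont=3.8427 V=3.8427[hold]  S*(0)=-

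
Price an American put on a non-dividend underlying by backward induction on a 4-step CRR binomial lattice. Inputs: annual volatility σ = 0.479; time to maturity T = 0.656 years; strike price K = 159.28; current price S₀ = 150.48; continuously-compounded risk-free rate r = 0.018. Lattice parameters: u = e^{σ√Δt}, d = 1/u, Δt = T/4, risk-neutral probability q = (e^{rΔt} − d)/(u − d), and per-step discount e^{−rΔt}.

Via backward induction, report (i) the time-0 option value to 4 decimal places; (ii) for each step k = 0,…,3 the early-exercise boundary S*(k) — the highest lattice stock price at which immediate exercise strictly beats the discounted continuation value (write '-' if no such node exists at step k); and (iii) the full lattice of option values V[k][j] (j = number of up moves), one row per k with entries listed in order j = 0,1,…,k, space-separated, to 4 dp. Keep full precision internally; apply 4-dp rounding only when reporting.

price = 27.6408
boundary = - - 102.0915 123.9465
tree:
27.6408
40.5524 12.6146
57.1885 21.2235 2.5583
75.1898 35.3335 4.7448 0.0000
90.0171 57.1885 8.8000 0.0000 0.0000

params: Δt=0.16400 u=1.21407 d=0.82367 q=0.45923 e^(-rΔt)=0.99705
t_4 payoffs: 90.0171 57.1885 8.8000 0.0000 0.0000
t_3: node(3,0) S=84.0902 payoff=75.1898 vs cont=74.7203 → 75.1898 [stop]  node(3,1) S=123.9465 payoff=35.3335 vs cont=34.8640 → 35.3335 [stop]  node(3,2) S=182.6936 payoff=0.0000 vs cont=4.7448 → 4.7448 [wait]  node(3,3) S=269.2851 payoff=0.0000 vs cont=0.0000 → 0.0000 [wait]  ⇒ S*(3)=123.9465
t_2: node(2,0) S=102.0915 payoff=57.1885 vs cont=56.7190 → 57.1885 [stop]  node(2,1) S=150.4800 payoff=8.8000 vs cont=21.2235 → 21.2235 [wait]  node(2,2) S=221.8032 payoff=0.0000 vs cont=2.5583 → 2.5583 [wait]  ⇒ S*(2)=102.0915
t_1: node(1,0) S=123.9465 payoff=35.3335 vs cont=40.5524 → 40.5524 [wait]  node(1,1) S=182.6936 payoff=0.0000 vs cont=12.6146 → 12.6146 [wait]  ⇒ S*(1)=-
t_0: node(0,0) S=150.4800 payoff=8.8000 vs cont=27.6408 → 27.6408 [wait]  ⇒ S*(0)=-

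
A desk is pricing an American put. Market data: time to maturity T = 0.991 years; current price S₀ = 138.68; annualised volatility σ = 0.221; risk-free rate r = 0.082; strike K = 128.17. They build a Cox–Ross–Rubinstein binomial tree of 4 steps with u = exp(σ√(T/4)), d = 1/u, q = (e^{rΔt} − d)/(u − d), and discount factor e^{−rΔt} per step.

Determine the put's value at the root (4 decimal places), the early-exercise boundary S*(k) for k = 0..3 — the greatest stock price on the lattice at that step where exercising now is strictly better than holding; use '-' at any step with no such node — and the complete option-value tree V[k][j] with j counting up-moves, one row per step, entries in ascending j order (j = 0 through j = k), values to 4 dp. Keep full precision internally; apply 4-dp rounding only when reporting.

price = 4.5002
boundary = - - 111.2929 99.6999
tree:
4.5002
8.8782 1.3014
16.8771 3.0576 0.0000
28.4701 7.1835 0.0000 0.0000
38.8556 16.8771 0.0000 0.0000 0.0000

params: Δt=0.24775 u=1.11628 d=0.89583 q=0.56563 e^(-rΔt)=0.97989
t_4 payoffs: 38.8556 16.8771 0.0000 0.0000 0.0000
t_3: node(3,0) S=99.6999 payoff=28.4701 vs cont=25.8926 → 28.4701 [stop]  node(3,1) S=124.2341 payoff=3.9359 vs cont=7.1835 → 7.1835 [wait]  node(3,2) S=154.8057 payoff=0.0000 vs cont=0.0000 → 0.0000 [wait]  node(3,3) S=192.9004 payoff=0.0000 vs cont=0.0000 → 0.0000 [wait]  ⇒ S*(3)=99.6999
t_2: node(2,0) S=111.2929 payoff=16.8771 vs cont=16.0995 → 16.8771 [stop]  node(2,1) S=138.6800 payoff=0.0000 vs cont=3.0576 → 3.0576 [wait]  node(2,2) S=172.8065 payoff=0.0000 vs cont=0.0000 → 0.0000 [wait]  ⇒ S*(2)=111.2929
t_1: node(1,0) S=124.2341 payoff=3.9359 vs cont=8.8782 → 8.8782 [wait]  node(1,1) S=154.8057 payoff=0.0000 vs cont=1.3014 → 1.3014 [wait]  ⇒ S*(1)=-
t_0: node(0,0) S=138.6800 payoff=0.0000 vs cont=4.5002 → 4.5002 [wait]  ⇒ S*(0)=-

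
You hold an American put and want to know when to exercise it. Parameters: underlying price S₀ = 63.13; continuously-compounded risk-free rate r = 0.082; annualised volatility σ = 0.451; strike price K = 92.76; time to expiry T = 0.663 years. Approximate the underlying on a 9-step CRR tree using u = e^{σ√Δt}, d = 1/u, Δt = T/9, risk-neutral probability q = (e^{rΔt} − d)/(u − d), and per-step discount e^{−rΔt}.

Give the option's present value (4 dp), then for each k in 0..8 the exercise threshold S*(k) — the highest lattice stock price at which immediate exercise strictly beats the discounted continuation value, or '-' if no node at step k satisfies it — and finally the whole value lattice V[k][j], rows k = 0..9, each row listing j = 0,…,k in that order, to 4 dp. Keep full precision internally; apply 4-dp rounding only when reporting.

Δt=0.07367, u=1.13022, d=0.88479, q=0.49412, disc=e^(-rΔt)=0.99398
k=9 terminal: V=max(K-S,0) → 71.7811 65.9618 58.5283 49.0328 36.9034 21.4095 1.6177 0.0000 0.0000 0.0000
k=8: j=0 S=23.7107 intr=69.0493 cont=68.4906 V=69.0493[EX]; j=1 S=30.2878 intr=62.4722 cont=61.9136 V=62.4722[EX]; j=2 S=38.6892 intr=54.0708 cont=53.5121 V=54.0708[EX]; j=3 S=49.4212 intr=43.3388 cont=42.7802 V=43.3388[EX]; j=4 S=63.1300 intr=29.6300 cont=29.0714 V=29.6300[EX]; j=5 S=80.6415 intr=12.1185 cont=11.5599 V=12.1185[EX]; j=6 S=103.0105 intr=0.0000 cont=0.8134 V=0.8134[hold]; j=7 S=131.5843 intr=0.0000 cont=0.0000 V=0.0000[hold]; j=8 S=168.0842 intr=0.0000 cont=0.0000 V=0.0000[hold]  S*(8)=80.6415
k=7: j=0 S=26.7982 intr=65.9618 cont=65.4031 V=65.9618[EX]; j=1 S=34.2317 intr=58.5283 cont=57.9696 V=58.5283[EX]; j=2 S=43.7272 intr=49.0328 cont=48.4742 V=49.0328[EX]; j=3 S=55.8566 intr=36.9034 cont=36.3448 V=36.9034[EX]; j=4 S=71.3505 intr=21.4095 cont=20.8508 V=21.4095[EX]; j=5 S=91.1423 intr=1.6177 cont=6.4931 V=6.4931[hold]; j=6 S=116.4241 intr=0.0000 cont=0.4090 V=0.4090[hold]; j=7 S=148.7187 intr=0.0000 cont=0.0000 V=0.0000[hold]  S*(7)=71.3505
k=6: j=0 S=30.2878 intr=62.4722 cont=61.9136 V=62.4722[EX]; j=1 S=38.6892 intr=54.0708 cont=53.5121 V=54.0708[EX]; j=2 S=49.4212 intr=43.3388 cont=42.7802 V=43.3388[EX]; j=3 S=63.1300 intr=29.6300 cont=29.0714 V=29.6300[EX]; j=4 S=80.6415 intr=12.1185 cont=13.9544 V=13.9544[hold]; j=5 S=103.0105 intr=0.0000 cont=3.4658 V=3.4658[hold]; j=6 S=131.5843 intr=0.0000 cont=0.2057 V=0.2057[hold]  S*(6)=63.1300
k=5: j=0 S=34.2317 intr=58.5283 cont=57.9696 V=58.5283[EX]; j=1 S=43.7272 intr=49.0328 cont=48.4742 V=49.0328[EX]; j=2 S=55.8566 intr=36.9034 cont=36.3448 V=36.9034[EX]; j=3 S=71.3505 intr=21.4095 cont=21.7525 V=21.7525[hold]; j=4 S=91.1423 intr=1.6177 cont=8.7189 V=8.7189[hold]; j=5 S=116.4241 intr=0.0000 cont=1.8437 V=1.8437[hold]  S*(5)=55.8566
k=4: j=0 S=38.6892 intr=54.0708 cont=53.5121 V=54.0708[EX]; j=1 S=49.4212 intr=43.3388 cont=42.7802 V=43.3388[EX]; j=2 S=63.1300 intr=29.6300 cont=29.2398 V=29.6300[EX]; j=3 S=80.6415 intr=12.1185 cont=15.2201 V=15.2201[hold]; j=4 S=103.0105 intr=0.0000 cont=5.2897 V=5.2897[hold]  S*(4)=63.1300
k=3: j=0 S=43.7272 intr=49.0328 cont=48.4742 V=49.0328[EX]; j=1 S=55.8566 intr=36.9034 cont=36.3448 V=36.9034[EX]; j=2 S=71.3505 intr=21.4095 cont=22.3742 V=22.3742[hold]; j=3 S=91.1423 intr=1.6177 cont=10.2511 V=10.2511[hold]  S*(3)=55.8566
k=2: j=0 S=49.4212 intr=43.3388 cont=42.7802 V=43.3388[EX]; j=1 S=63.1300 intr=29.6300 cont=29.5452 V=29.6300[EX]; j=2 S=80.6415 intr=12.1185 cont=16.2852 V=16.2852[hold]  S*(2)=63.1300
k=1: j=0 S=55.8566 intr=36.9034 cont=36.3448 V=36.9034[EX]; j=1 S=71.3505 intr=21.4095 cont=22.8973 V=22.8973[hold]  S*(1)=55.8566
k=0: j=0 S=63.1300 intr=29.6300 cont=29.8021 V=29.8021[hold]  S*(0)=-

price = 29.8021
boundary = - 55.8566 63.1300 55.8566 63.1300 55.8566 63.1300 71.3505 80.6415
tree:
29.8021
36.9034 22.8973
43.3388 29.6300 16.2852
49.0328 36.9034 22.3742 10.2511
54.0708 43.3388 29.6300 15.2201 5.2897
58.5283 49.0328 36.9034 21.7525 8.7189 1.8437
62.4722 54.0708 43.3388 29.6300 13.9544 3.4658 0.2057
65.9618 58.5283 49.0328 36.9034 21.4095 6.4931 0.4090 0.0000
69.0493 62.4722 54.0708 43.3388 29.6300 12.1185 0.8134 0.0000 0.0000
71.7811 65.9618 58.5283 49.0328 36.9034 21.4095 1.6177 0.0000 0.0000 0.0000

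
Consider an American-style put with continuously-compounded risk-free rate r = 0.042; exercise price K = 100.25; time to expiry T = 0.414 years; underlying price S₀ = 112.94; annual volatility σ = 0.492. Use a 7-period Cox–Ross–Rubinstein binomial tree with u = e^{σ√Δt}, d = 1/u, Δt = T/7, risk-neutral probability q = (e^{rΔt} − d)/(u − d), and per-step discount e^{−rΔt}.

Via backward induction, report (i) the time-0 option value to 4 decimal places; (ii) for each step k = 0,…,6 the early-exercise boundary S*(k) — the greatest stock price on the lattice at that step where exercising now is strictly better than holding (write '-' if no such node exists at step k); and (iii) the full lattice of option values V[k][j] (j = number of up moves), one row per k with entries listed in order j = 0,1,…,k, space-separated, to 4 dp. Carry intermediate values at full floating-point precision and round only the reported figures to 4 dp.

Δt=0.05914, u=1.12710, d=0.88723, q=0.48049, disc=e^(-rΔt)=0.99752
k=7 terminal: V=max(K-S,0) → 51.3733 38.1590 21.3719 0.0462 0.0000 0.0000 0.0000 0.0000
k=6: j=0 S=55.0890 intr=45.1610 cont=44.9122 V=45.1610[EX]; j=1 S=69.9830 intr=30.2670 cont=30.0183 V=30.2670[EX]; j=2 S=88.9038 intr=11.3462 cont=11.0975 V=11.3462[EX]; j=3 S=112.9400 intr=0.0000 cont=0.0240 V=0.0240[hold]; j=4 S=143.4747 intr=0.0000 cont=0.0000 V=0.0000[hold]; j=5 S=182.2648 intr=0.0000 cont=0.0000 V=0.0000[hold]; j=6 S=231.5423 intr=0.0000 cont=0.0000 V=0.0000[hold]  S*(6)=88.9038
k=5: j=0 S=62.0910 intr=38.1590 cont=37.9102 V=38.1590[EX]; j=1 S=78.8781 intr=21.3719 cont=21.1232 V=21.3719[EX]; j=2 S=100.2038 intr=0.0462 cont=5.8913 V=5.8913[hold]; j=3 S=127.2951 intr=0.0000 cont=0.0124 V=0.0124[hold]; j=4 S=161.7108 intr=0.0000 cont=0.0000 V=0.0000[hold]; j=5 S=205.4313 intr=0.0000 cont=0.0000 V=0.0000[hold]  S*(5)=78.8781
k=4: j=0 S=69.9830 intr=30.2670 cont=30.0183 V=30.2670[EX]; j=1 S=88.9038 intr=11.3462 cont=13.8990 V=13.8990[hold]; j=2 S=112.9400 intr=0.0000 cont=3.0590 V=3.0590[hold]; j=3 S=143.4747 intr=0.0000 cont=0.0064 V=0.0064[hold]; j=4 S=182.2648 intr=0.0000 cont=0.0000 V=0.0000[hold]  S*(4)=69.9830
k=3: j=0 S=78.8781 intr=21.3719 cont=22.3467 V=22.3467[hold]; j=1 S=100.2038 intr=0.0462 cont=8.6689 V=8.6689[hold]; j=2 S=127.2951 intr=0.0000 cont=1.5883 V=1.5883[hold]; j=3 S=161.7108 intr=0.0000 cont=0.0033 V=0.0033[hold]  S*(3)=-
k=2: j=0 S=88.9038 intr=11.3462 cont=15.7355 V=15.7355[hold]; j=1 S=112.9400 intr=0.0000 cont=5.2537 V=5.2537[hold]; j=2 S=143.4747 intr=0.0000 cont=0.8247 V=0.8247[hold]  S*(2)=-
k=1: j=0 S=100.2038 intr=0.0462 cont=10.6725 V=10.6725[hold]; j=1 S=127.2951 intr=0.0000 cont=3.1178 V=3.1178[hold]  S*(1)=-
k=0: j=0 S=112.9400 intr=0.0000 cont=7.0251 V=7.0251[hold]  S*(0)=-

price = 7.0251
boundary = - - - - 69.9830 78.8781 88.9038
tree:
7.0251
10.6725 3.1178
15.7355 5.2537 0.8247
22.3467 8.6689 1.5883 0.0033
30.2670 13.8990 3.0590 0.0064 0.0000
38.1590 21.3719 5.8913 0.0124 0.0000 0.0000
45.1610 30.2670 11.3462 0.0240 0.0000 0.0000 0.0000
51.3733 38.1590 21.3719 0.0462 0.0000 0.0000 0.0000 0.0000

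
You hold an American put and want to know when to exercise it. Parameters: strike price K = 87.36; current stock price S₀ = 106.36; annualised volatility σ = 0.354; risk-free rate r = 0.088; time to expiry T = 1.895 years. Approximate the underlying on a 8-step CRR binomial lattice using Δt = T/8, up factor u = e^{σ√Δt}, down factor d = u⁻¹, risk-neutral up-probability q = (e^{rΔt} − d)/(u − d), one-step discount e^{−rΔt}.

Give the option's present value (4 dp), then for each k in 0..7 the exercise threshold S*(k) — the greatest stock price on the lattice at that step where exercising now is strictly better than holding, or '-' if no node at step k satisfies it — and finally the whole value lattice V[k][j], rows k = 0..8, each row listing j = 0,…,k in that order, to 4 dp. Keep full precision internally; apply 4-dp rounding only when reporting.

Δt=0.23688, u=1.18802, d=0.84173, q=0.51786, disc=e^(-rΔt)=0.97937
k=8 terminal: V=max(K-S,0) → 60.5574 49.5307 33.9678 12.0022 0.0000 0.0000 0.0000 0.0000 0.0000
k=7: j=0 S=31.8422 intr=55.5178 cont=53.7157 V=55.5178[EX]; j=1 S=44.9421 intr=42.4179 cont=40.6158 V=42.4179[EX]; j=2 S=63.4312 intr=23.9288 cont=22.1266 V=23.9288[EX]; j=3 S=89.5268 intr=0.0000 cont=5.6674 V=5.6674[hold]; j=4 S=126.3582 intr=0.0000 cont=0.0000 V=0.0000[hold]; j=5 S=178.3420 intr=0.0000 cont=0.0000 V=0.0000[hold]; j=6 S=251.7119 intr=0.0000 cont=0.0000 V=0.0000[hold]; j=7 S=355.2662 intr=0.0000 cont=0.0000 V=0.0000[hold]  S*(7)=63.4312
k=6: j=0 S=37.8293 intr=49.5307 cont=47.7286 V=49.5307[EX]; j=1 S=53.3922 intr=33.9678 cont=32.1656 V=33.9678[EX]; j=2 S=75.3578 intr=12.0022 cont=14.1734 V=14.1734[hold]; j=3 S=106.3600 intr=0.0000 cont=2.6761 V=2.6761[hold]; j=4 S=150.1165 intr=0.0000 cont=0.0000 V=0.0000[hold]; j=5 S=211.8745 intr=0.0000 cont=0.0000 V=0.0000[hold]; j=6 S=299.0397 intr=0.0000 cont=0.0000 V=0.0000[hold]  S*(6)=53.3922
k=5: j=0 S=44.9421 intr=42.4179 cont=40.6158 V=42.4179[EX]; j=1 S=63.4312 intr=23.9288 cont=23.2278 V=23.9288[EX]; j=2 S=89.5268 intr=0.0000 cont=8.0498 V=8.0498[hold]; j=3 S=126.3582 intr=0.0000 cont=1.2636 V=1.2636[hold]; j=4 S=178.3420 intr=0.0000 cont=0.0000 V=0.0000[hold]; j=5 S=251.7119 intr=0.0000 cont=0.0000 V=0.0000[hold]  S*(5)=63.4312
k=4: j=0 S=53.3922 intr=33.9678 cont=32.1656 V=33.9678[EX]; j=1 S=75.3578 intr=12.0022 cont=15.3817 V=15.3817[hold]; j=2 S=106.3600 intr=0.0000 cont=4.4420 V=4.4420[hold]; j=3 S=150.1165 intr=0.0000 cont=0.5967 V=0.5967[hold]; j=4 S=211.8745 intr=0.0000 cont=0.0000 V=0.0000[hold]  S*(4)=53.3922
k=3: j=0 S=63.4312 intr=23.9288 cont=23.8406 V=23.9288[EX]; j=1 S=89.5268 intr=0.0000 cont=9.5160 V=9.5160[hold]; j=2 S=126.3582 intr=0.0000 cont=2.4001 V=2.4001[hold]; j=3 S=178.3420 intr=0.0000 cont=0.2817 V=0.2817[hold]  S*(3)=63.4312
k=2: j=0 S=75.3578 intr=12.0022 cont=16.1253 V=16.1253[hold]; j=1 S=106.3600 intr=0.0000 cont=5.7107 V=5.7107[hold]; j=2 S=150.1165 intr=0.0000 cont=1.2762 V=1.2762[hold]  S*(2)=-
k=1: j=0 S=89.5268 intr=0.0000 cont=10.5106 V=10.5106[hold]; j=1 S=126.3582 intr=0.0000 cont=3.3438 V=3.3438[hold]  S*(1)=-
k=0: j=0 S=106.3600 intr=0.0000 cont=6.6589 V=6.6589[hold]  S*(0)=-

price = 6.6589
boundary = - - - 63.4312 53.3922 63.4312 53.3922 63.4312
tree:
6.6589
10.5106 3.3438
16.1253 5.7107 1.2762
23.9288 9.5160 2.4001 0.2817
33.9678 15.3817 4.4420 0.5967 0.0000
42.4179 23.9288 8.0498 1.2636 0.0000 0.0000
49.5307 33.9678 14.1734 2.6761 0.0000 0.0000 0.0000
55.5178 42.4179 23.9288 5.6674 0.0000 0.0000 0.0000 0.0000
60.5574 49.5307 33.9678 12.0022 0.0000 0.0000 0.0000 0.0000 0.0000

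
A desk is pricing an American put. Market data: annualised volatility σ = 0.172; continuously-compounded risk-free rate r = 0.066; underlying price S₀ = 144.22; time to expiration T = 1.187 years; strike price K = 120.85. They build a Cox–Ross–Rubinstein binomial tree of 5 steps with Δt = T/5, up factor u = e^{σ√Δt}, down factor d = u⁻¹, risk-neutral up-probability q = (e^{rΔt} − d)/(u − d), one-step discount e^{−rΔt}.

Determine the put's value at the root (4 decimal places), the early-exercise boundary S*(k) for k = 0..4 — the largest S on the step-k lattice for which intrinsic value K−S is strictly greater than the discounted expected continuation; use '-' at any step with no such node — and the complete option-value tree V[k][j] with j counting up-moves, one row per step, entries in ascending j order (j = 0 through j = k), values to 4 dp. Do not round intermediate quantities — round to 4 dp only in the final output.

price = 1.1635
boundary = - - - - 103.1435
tree:
1.1635
2.4051 0.2709
4.8579 0.6447 0.0000
9.5006 1.5344 0.0000 0.0000
17.7065 3.6515 0.0000 0.0000 0.0000
25.9982 8.6901 0.0000 0.0000 0.0000 0.0000

params: Δt=0.23740 u=1.08742 d=0.91961 q=0.57317 e^(-rΔt)=0.98445
t_5 payoffs: 25.9982 8.6901 0.0000 0.0000 0.0000 0.0000
t_4: node(4,0) S=103.1435 payoff=17.7065 vs cont=15.8278 → 17.7065 [stop]  node(4,1) S=121.9645 payoff=0.0000 vs cont=3.6515 → 3.6515 [wait]  node(4,2) S=144.2200 payoff=0.0000 vs cont=0.0000 → 0.0000 [wait]  node(4,3) S=170.5365 payoff=0.0000 vs cont=0.0000 → 0.0000 [wait]  node(4,4) S=201.6551 payoff=0.0000 vs cont=0.0000 → 0.0000 [wait]  ⇒ S*(4)=103.1435
t_3: node(3,0) S=112.1599 payoff=8.6901 vs cont=9.5006 → 9.5006 [wait]  node(3,1) S=132.6263 payoff=0.0000 vs cont=1.5344 → 1.5344 [wait]  node(3,2) S=156.8272 payoff=0.0000 vs cont=0.0000 → 0.0000 [wait]  node(3,3) S=185.4442 payoff=0.0000 vs cont=0.0000 → 0.0000 [wait]  ⇒ S*(3)=-
t_2: node(2,0) S=121.9645 payoff=0.0000 vs cont=4.8579 → 4.8579 [wait]  node(2,1) S=144.2200 payoff=0.0000 vs cont=0.6447 → 0.6447 [wait]  node(2,2) S=170.5365 payoff=0.0000 vs cont=0.0000 → 0.0000 [wait]  ⇒ S*(2)=-
t_1: node(1,0) S=132.6263 payoff=0.0000 vs cont=2.4051 → 2.4051 [wait]  node(1,1) S=156.8272 payoff=0.0000 vs cont=0.2709 → 0.2709 [wait]  ⇒ S*(1)=-
t_0: node(0,0) S=144.2200 payoff=0.0000 vs cont=1.1635 → 1.1635 [wait]  ⇒ S*(0)=-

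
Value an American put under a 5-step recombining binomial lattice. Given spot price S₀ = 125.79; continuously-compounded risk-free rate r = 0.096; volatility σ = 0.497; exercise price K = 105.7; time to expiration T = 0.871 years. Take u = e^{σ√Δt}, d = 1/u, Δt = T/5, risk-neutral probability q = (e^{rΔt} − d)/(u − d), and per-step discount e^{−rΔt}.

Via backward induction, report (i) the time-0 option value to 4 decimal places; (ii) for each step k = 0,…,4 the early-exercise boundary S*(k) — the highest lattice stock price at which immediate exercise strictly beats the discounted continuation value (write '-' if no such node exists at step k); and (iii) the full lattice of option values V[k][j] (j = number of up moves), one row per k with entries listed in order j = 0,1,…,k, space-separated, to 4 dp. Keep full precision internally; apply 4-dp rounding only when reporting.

Δt=0.17420  u=1.23052  d=0.81267  q=0.48869  discount=0.98342
step 5 (expiry): payoffs max(K−S,0) = 61.1130 38.1876 3.4747 0.0000 0.0000 0.0000
step 4: (k=4,j=0): S=54.8651, (K−S)⁺=50.8349, hold=49.0820 ⇒ V=50.8349 exercise | (k=4,j=1): S=83.0751, (K−S)⁺=22.6249, hold=20.8719 ⇒ V=22.6249 exercise | (k=4,j=2): S=125.7900, (K−S)⁺=0.0000, hold=1.7472 ⇒ V=1.7472 continue | (k=4,j=3): S=190.4676, (K−S)⁺=0.0000, hold=0.0000 ⇒ V=0.0000 continue | (k=4,j=4): S=288.4007, (K−S)⁺=0.0000, hold=0.0000 ⇒ V=0.0000 continue  boundary S*=83.0751
step 3: (k=3,j=0): S=67.5124, (K−S)⁺=38.1876, hold=36.4347 ⇒ V=38.1876 exercise | (k=3,j=1): S=102.2253, (K−S)⁺=3.4747, hold=12.2162 ⇒ V=12.2162 continue | (k=3,j=2): S=154.7867, (K−S)⁺=0.0000, hold=0.8785 ⇒ V=0.8785 continue | (k=3,j=3): S=234.3736, (K−S)⁺=0.0000, hold=0.0000 ⇒ V=0.0000 continue  boundary S*=67.5124
step 2: (k=2,j=0): S=83.0751, (K−S)⁺=22.6249, hold=25.0730 ⇒ V=25.0730 continue | (k=2,j=1): S=125.7900, (K−S)⁺=0.0000, hold=6.5650 ⇒ V=6.5650 continue | (k=2,j=2): S=190.4676, (K−S)⁺=0.0000, hold=0.4418 ⇒ V=0.4418 continue  boundary S*=-
step 1: (k=1,j=0): S=102.2253, (K−S)⁺=3.4747, hold=15.7626 ⇒ V=15.7626 continue | (k=1,j=1): S=154.7867, (K−S)⁺=0.0000, hold=3.5134 ⇒ V=3.5134 continue  boundary S*=-
step 0: (k=0,j=0): S=125.7900, (K−S)⁺=0.0000, hold=9.6144 ⇒ V=9.6144 continue  boundary S*=-

price = 9.6144
boundary = - - - 67.5124 83.0751
tree:
9.6144
15.7626 3.5134
25.0730 6.5650 0.4418
38.1876 12.2162 0.8785 0.0000
50.8349 22.6249 1.7472 0.0000 0.0000
61.1130 38.1876 3.4747 0.0000 0.0000 0.0000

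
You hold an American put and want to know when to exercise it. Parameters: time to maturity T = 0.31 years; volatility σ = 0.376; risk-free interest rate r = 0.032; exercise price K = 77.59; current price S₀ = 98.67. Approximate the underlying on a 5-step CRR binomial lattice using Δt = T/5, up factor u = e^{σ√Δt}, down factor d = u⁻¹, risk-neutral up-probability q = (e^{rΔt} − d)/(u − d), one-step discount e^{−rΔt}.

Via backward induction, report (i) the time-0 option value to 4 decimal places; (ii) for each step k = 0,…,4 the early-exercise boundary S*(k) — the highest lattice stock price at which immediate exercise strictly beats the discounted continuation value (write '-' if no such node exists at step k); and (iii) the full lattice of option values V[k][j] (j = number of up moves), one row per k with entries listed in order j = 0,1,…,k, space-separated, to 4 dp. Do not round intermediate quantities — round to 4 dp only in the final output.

Δt=0.06200  u=1.09815  d=0.91063  q=0.48720  discount=0.99802
step 5 (expiry): payoffs max(K−S,0) = 15.8047 3.0816 0.0000 0.0000 0.0000 0.0000
step 4: (k=4,j=0): S=67.8492, (K−S)⁺=9.7408, hold=9.5870 ⇒ V=9.7408 exercise | (k=4,j=1): S=81.8210, (K−S)⁺=0.0000, hold=1.5771 ⇒ V=1.5771 continue | (k=4,j=2): S=98.6700, (K−S)⁺=0.0000, hold=0.0000 ⇒ V=0.0000 continue | (k=4,j=3): S=118.9886, (K−S)⁺=0.0000, hold=0.0000 ⇒ V=0.0000 continue | (k=4,j=4): S=143.4912, (K−S)⁺=0.0000, hold=0.0000 ⇒ V=0.0000 continue  boundary S*=67.8492
step 3: (k=3,j=0): S=74.5084, (K−S)⁺=3.0816, hold=5.7520 ⇒ V=5.7520 continue | (k=3,j=1): S=89.8514, (K−S)⁺=0.0000, hold=0.8071 ⇒ V=0.8071 continue | (k=3,j=2): S=108.3541, (K−S)⁺=0.0000, hold=0.0000 ⇒ V=0.0000 continue | (k=3,j=3): S=130.6668, (K−S)⁺=0.0000, hold=0.0000 ⇒ V=0.0000 continue  boundary S*=-
step 2: (k=2,j=0): S=81.8210, (K−S)⁺=0.0000, hold=3.3362 ⇒ V=3.3362 continue | (k=2,j=1): S=98.6700, (K−S)⁺=0.0000, hold=0.4131 ⇒ V=0.4131 continue | (k=2,j=2): S=118.9886, (K−S)⁺=0.0000, hold=0.0000 ⇒ V=0.0000 continue  boundary S*=-
step 1: (k=1,j=0): S=89.8514, (K−S)⁺=0.0000, hold=1.9083 ⇒ V=1.9083 continue | (k=1,j=1): S=108.3541, (K−S)⁺=0.0000, hold=0.2114 ⇒ V=0.2114 continue  boundary S*=-
step 0: (k=0,j=0): S=98.6700, (K−S)⁺=0.0000, hold=1.0794 ⇒ V=1.0794 continue  boundary S*=-

price = 1.0794
boundary = - - - - 67.8492
tree:
1.0794
1.9083 0.2114
3.3362 0.4131 0.0000
5.7520 0.8071 0.0000 0.0000
9.7408 1.5771 0.0000 0.0000 0.0000
15.8047 3.0816 0.0000 0.0000 0.0000 0.0000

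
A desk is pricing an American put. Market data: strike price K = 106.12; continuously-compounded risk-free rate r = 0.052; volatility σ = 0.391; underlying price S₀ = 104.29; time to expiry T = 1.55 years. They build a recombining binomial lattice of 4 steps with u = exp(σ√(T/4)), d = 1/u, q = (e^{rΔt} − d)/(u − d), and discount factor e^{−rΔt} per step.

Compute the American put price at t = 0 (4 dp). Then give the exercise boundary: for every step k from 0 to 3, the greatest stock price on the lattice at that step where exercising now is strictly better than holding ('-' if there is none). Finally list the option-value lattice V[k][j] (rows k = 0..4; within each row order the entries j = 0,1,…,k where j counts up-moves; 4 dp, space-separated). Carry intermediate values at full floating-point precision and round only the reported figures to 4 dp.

params: Δt=0.38750 u=1.27557 d=0.78396 q=0.48085 e^(-rΔt)=0.98005
t_4 payoffs: 66.7268 42.0238 1.8300 0.0000 0.0000
t_3: node(3,0) S=50.2489 payoff=55.8711 vs cont=53.7542 → 55.8711 [stop]  node(3,1) S=81.7593 payoff=24.3607 vs cont=22.2438 → 24.3607 [stop]  node(3,2) S=133.0295 payoff=0.0000 vs cont=0.9311 → 0.9311 [wait]  node(3,3) S=216.4505 payoff=0.0000 vs cont=0.0000 → 0.0000 [wait]  ⇒ S*(3)=81.7593
t_2: node(2,0) S=64.0962 payoff=42.0238 vs cont=39.9069 → 42.0238 [stop]  node(2,1) S=104.2900 payoff=1.8300 vs cont=12.8333 → 12.8333 [wait]  node(2,2) S=169.6889 payoff=0.0000 vs cont=0.4737 → 0.4737 [wait]  ⇒ S*(2)=64.0962
t_1: node(1,0) S=81.7593 payoff=24.3607 vs cont=27.4292 → 27.4292 [wait]  node(1,1) S=133.0295 payoff=0.0000 vs cont=6.7527 → 6.7527 [wait]  ⇒ S*(1)=-
t_0: node(0,0) S=104.2900 payoff=1.8300 vs cont=17.1380 → 17.1380 [wait]  ⇒ S*(0)=-

price = 17.1380
boundary = - - 64.0962 81.7593
tree:
17.1380
27.4292 6.7527
42.0238 12.8333 0.4737
55.8711 24.3607 0.9311 0.0000
66.7268 42.0238 1.8300 0.0000 0.0000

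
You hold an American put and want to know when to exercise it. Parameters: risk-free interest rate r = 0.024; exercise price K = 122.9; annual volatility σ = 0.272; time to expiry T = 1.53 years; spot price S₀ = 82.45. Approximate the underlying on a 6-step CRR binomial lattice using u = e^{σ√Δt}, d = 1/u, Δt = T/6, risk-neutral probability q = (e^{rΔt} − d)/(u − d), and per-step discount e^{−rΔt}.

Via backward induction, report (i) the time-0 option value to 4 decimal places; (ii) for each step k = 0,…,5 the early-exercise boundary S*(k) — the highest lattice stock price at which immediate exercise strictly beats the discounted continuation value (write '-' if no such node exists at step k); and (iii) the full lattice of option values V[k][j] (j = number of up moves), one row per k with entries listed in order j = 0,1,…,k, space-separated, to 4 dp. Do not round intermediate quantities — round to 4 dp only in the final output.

price = 40.7083
boundary = - 71.8686 82.4500 71.8686 82.4500 94.5894
tree:
40.7083
51.0314 30.3891
60.2549 40.4500 20.2154
68.2946 51.0314 29.2938 10.9447
75.3026 60.2549 40.4500 17.9570 3.7249
81.4111 68.2946 51.0314 28.3106 7.3197 0.0000
86.7357 75.3026 60.2549 40.4500 14.3839 0.0000 0.0000

Δt=0.25500, u=1.14723, d=0.87166, q=0.48799, disc=e^(-rΔt)=0.99390
k=6 terminal: V=max(K-S,0) → 86.7357 75.3026 60.2549 40.4500 14.3839 0.0000 0.0000
k=5: j=0 S=41.4889 intr=81.4111 cont=80.6613 V=81.4111[EX]; j=1 S=54.6054 intr=68.2946 cont=67.5448 V=68.2946[EX]; j=2 S=71.8686 intr=51.0314 cont=50.2816 V=51.0314[EX]; j=3 S=94.5894 intr=28.3106 cont=27.5608 V=28.3106[EX]; j=4 S=124.4933 intr=0.0000 cont=7.3197 V=7.3197[hold]; j=5 S=163.8511 intr=0.0000 cont=0.0000 V=0.0000[hold]  S*(5)=94.5894
k=4: j=0 S=47.5974 intr=75.3026 cont=74.5527 V=75.3026[EX]; j=1 S=62.6451 intr=60.2549 cont=59.5050 V=60.2549[EX]; j=2 S=82.4500 intr=40.4500 cont=39.7001 V=40.4500[EX]; j=3 S=108.5161 intr=14.3839 cont=17.9570 V=17.9570[hold]; j=4 S=142.8229 intr=0.0000 cont=3.7249 V=3.7249[hold]  S*(4)=82.4500
k=3: j=0 S=54.6054 intr=68.2946 cont=67.5448 V=68.2946[EX]; j=1 S=71.8686 intr=51.0314 cont=50.2816 V=51.0314[EX]; j=2 S=94.5894 intr=28.3106 cont=29.2938 V=29.2938[hold]; j=3 S=124.4933 intr=0.0000 cont=10.9447 V=10.9447[hold]  S*(3)=71.8686
k=2: j=0 S=62.6451 intr=60.2549 cont=59.5050 V=60.2549[EX]; j=1 S=82.4500 intr=40.4500 cont=40.1770 V=40.4500[EX]; j=2 S=108.5161 intr=14.3839 cont=20.2154 V=20.2154[hold]  S*(2)=82.4500
k=1: j=0 S=71.8686 intr=51.0314 cont=50.2816 V=51.0314[EX]; j=1 S=94.5894 intr=28.3106 cont=30.3891 V=30.3891[hold]  S*(1)=71.8686
k=0: j=0 S=82.4500 intr=40.4500 cont=40.7083 V=40.7083[hold]  S*(0)=-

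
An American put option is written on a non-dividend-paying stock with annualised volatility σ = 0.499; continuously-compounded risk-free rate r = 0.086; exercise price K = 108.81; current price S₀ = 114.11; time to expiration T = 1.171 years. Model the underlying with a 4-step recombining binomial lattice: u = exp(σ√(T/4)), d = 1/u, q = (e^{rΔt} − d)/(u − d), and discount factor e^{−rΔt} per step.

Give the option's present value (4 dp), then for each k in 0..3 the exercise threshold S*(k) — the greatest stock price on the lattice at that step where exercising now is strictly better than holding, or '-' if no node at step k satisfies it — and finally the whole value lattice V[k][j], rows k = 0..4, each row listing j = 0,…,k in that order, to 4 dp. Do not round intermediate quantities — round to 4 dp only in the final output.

price = 16.1250
boundary = - - 66.4986 87.1100
tree:
16.1250
26.6231 5.5890
42.3114 11.0128 0.0000
58.0458 21.7000 0.0000 0.0000
70.0573 42.3114 0.0000 0.0000 0.0000

Δt=0.29275  u=1.30995  d=0.76339  q=0.47956  discount=0.97514
step 4 (expiry): payoffs max(K−S,0) = 70.0573 42.3114 0.0000 0.0000 0.0000
step 3: (k=3,j=0): S=50.7642, (K−S)⁺=58.0458, hold=55.3406 ⇒ V=58.0458 exercise | (k=3,j=1): S=87.1100, (K−S)⁺=21.7000, hold=21.4732 ⇒ V=21.7000 exercise | (k=3,j=2): S=149.4787, (K−S)⁺=0.0000, hold=0.0000 ⇒ V=0.0000 continue | (k=3,j=3): S=256.5017, (K−S)⁺=0.0000, hold=0.0000 ⇒ V=0.0000 continue  boundary S*=87.1100
step 2: (k=2,j=0): S=66.4986, (K−S)⁺=42.3114, hold=39.6061 ⇒ V=42.3114 exercise | (k=2,j=1): S=114.1100, (K−S)⁺=0.0000, hold=11.0128 ⇒ V=11.0128 continue | (k=2,j=2): S=195.8099, (K−S)⁺=0.0000, hold=0.0000 ⇒ V=0.0000 continue  boundary S*=66.4986
step 1: (k=1,j=0): S=87.1100, (K−S)⁺=21.7000, hold=26.6231 ⇒ V=26.6231 continue | (k=1,j=1): S=149.4787, (K−S)⁺=0.0000, hold=5.5890 ⇒ V=5.5890 continue  boundary S*=-
step 0: (k=0,j=0): S=114.1100, (K−S)⁺=0.0000, hold=16.1250 ⇒ V=16.1250 continue  boundary S*=-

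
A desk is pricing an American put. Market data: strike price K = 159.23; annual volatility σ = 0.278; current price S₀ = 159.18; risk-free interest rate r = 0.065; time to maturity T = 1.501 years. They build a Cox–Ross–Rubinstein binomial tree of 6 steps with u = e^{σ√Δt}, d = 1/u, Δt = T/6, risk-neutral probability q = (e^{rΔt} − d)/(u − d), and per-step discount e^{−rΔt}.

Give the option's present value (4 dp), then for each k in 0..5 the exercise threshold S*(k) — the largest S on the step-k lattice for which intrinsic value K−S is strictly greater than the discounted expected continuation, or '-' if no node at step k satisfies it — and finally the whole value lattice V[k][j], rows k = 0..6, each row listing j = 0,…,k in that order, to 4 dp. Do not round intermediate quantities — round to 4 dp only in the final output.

Δt=0.25017  u=1.14918  d=0.87019  q=0.52406  discount=0.98387
step 6 (expiry): payoffs max(K−S,0) = 90.1160 67.9574 38.6947 0.0500 0.0000 0.0000 0.0000
step 5: (k=5,j=0): S=79.4243, (K−S)⁺=79.8057, hold=77.2375 ⇒ V=79.8057 exercise | (k=5,j=1): S=104.8884, (K−S)⁺=54.3416, hold=51.7734 ⇒ V=54.3416 exercise | (k=5,j=2): S=138.5165, (K−S)⁺=20.7135, hold=18.1452 ⇒ V=20.7135 exercise | (k=5,j=3): S=182.9260, (K−S)⁺=0.0000, hold=0.0234 ⇒ V=0.0234 continue | (k=5,j=4): S=241.5737, (K−S)⁺=0.0000, hold=0.0000 ⇒ V=0.0000 continue | (k=5,j=5): S=319.0243, (K−S)⁺=0.0000, hold=0.0000 ⇒ V=0.0000 continue  boundary S*=138.5165
step 4: (k=4,j=0): S=91.2726, (K−S)⁺=67.9574, hold=65.3892 ⇒ V=67.9574 exercise | (k=4,j=1): S=120.5353, (K−S)⁺=38.6947, hold=36.1264 ⇒ V=38.6947 exercise | (k=4,j=2): S=159.1800, (K−S)⁺=0.0500, hold=9.7115 ⇒ V=9.7115 continue | (k=4,j=3): S=210.2145, (K−S)⁺=0.0000, hold=0.0110 ⇒ V=0.0110 continue | (k=4,j=4): S=277.6110, (K−S)⁺=0.0000, hold=0.0000 ⇒ V=0.0000 continue  boundary S*=120.5353
step 3: (k=3,j=0): S=104.8884, (K−S)⁺=54.3416, hold=51.7734 ⇒ V=54.3416 exercise | (k=3,j=1): S=138.5165, (K−S)⁺=20.7135, hold=23.1268 ⇒ V=23.1268 continue | (k=3,j=2): S=182.9260, (K−S)⁺=0.0000, hold=4.5533 ⇒ V=4.5533 continue | (k=3,j=3): S=241.5737, (K−S)⁺=0.0000, hold=0.0051 ⇒ V=0.0051 continue  boundary S*=104.8884
step 2: (k=2,j=0): S=120.5353, (K−S)⁺=38.6947, hold=37.3707 ⇒ V=38.6947 exercise | (k=2,j=1): S=159.1800, (K−S)⁺=0.0500, hold=13.1772 ⇒ V=13.1772 continue | (k=2,j=2): S=210.2145, (K−S)⁺=0.0000, hold=2.1348 ⇒ V=2.1348 continue  boundary S*=120.5353
step 1: (k=1,j=0): S=138.5165, (K−S)⁺=20.7135, hold=24.9137 ⇒ V=24.9137 continue | (k=1,j=1): S=182.9260, (K−S)⁺=0.0000, hold=7.2712 ⇒ V=7.2712 continue  boundary S*=-
step 0: (k=0,j=0): S=159.1800, (K−S)⁺=0.0500, hold=15.4153 ⇒ V=15.4153 continue  boundary S*=-

price = 15.4153
boundary = - - 120.5353 104.8884 120.5353 138.5165
tree:
15.4153
24.9137 7.2712
38.6947 13.1772 2.1348
54.3416 23.1268 4.5533 0.0051
67.9574 38.6947 9.7115 0.0110 0.0000
79.8057 54.3416 20.7135 0.0234 0.0000 0.0000
90.1160 67.9574 38.6947 0.0500 0.0000 0.0000 0.0000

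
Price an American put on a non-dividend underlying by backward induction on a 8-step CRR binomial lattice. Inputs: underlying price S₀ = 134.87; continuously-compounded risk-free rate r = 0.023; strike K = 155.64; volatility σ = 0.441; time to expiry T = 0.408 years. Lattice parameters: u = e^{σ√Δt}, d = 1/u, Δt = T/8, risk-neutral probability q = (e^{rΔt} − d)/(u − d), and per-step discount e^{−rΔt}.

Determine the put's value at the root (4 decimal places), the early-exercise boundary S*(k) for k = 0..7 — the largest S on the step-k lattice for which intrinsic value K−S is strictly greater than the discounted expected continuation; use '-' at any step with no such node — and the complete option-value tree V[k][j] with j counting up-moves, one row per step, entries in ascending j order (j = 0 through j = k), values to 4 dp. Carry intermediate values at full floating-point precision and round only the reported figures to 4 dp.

price = 28.1255
boundary = - - - 100.0366 90.5538 100.0366 110.5124 122.0852
tree:
28.1255
36.4635 19.1976
45.7905 26.4887 11.3774
55.6034 35.3144 17.0306 5.3055
65.0862 45.2723 24.6561 8.8445 1.4999
73.6701 55.6034 34.2357 14.3801 2.8933 0.0000
81.4403 65.0862 45.1276 22.5672 5.5814 0.0000 0.0000
88.4739 73.6701 55.6034 33.5548 10.7669 0.0000 0.0000 0.0000
94.8408 81.4403 65.0862 45.1276 20.7700 0.0000 0.0000 0.0000 0.0000

params: Δt=0.05100 u=1.10472 d=0.90521 q=0.48101 e^(-rΔt)=0.99883
t_8 payoffs: 94.8408 81.4403 65.0862 45.1276 20.7700 0.0000 0.0000 0.0000 0.0000
t_7: node(7,0) S=67.1661 payoff=88.4739 vs cont=88.2914 → 88.4739 [stop]  node(7,1) S=81.9699 payoff=73.6701 vs cont=73.4876 → 73.6701 [stop]  node(7,2) S=100.0366 payoff=55.6034 vs cont=55.4210 → 55.6034 [stop]  node(7,3) S=122.0852 payoff=33.5548 vs cont=33.3723 → 33.5548 [stop]  node(7,4) S=148.9936 payoff=6.6464 vs cont=10.7669 → 10.7669 [wait]  node(7,5) S=181.8327 payoff=0.0000 vs cont=0.0000 → 0.0000 [wait]  node(7,6) S=221.9097 payoff=0.0000 vs cont=0.0000 → 0.0000 [wait]  node(7,7) S=270.8199 payoff=0.0000 vs cont=0.0000 → 0.0000 [wait]  ⇒ S*(7)=122.0852
t_6: node(6,0) S=74.1997 payoff=81.4403 vs cont=81.2578 → 81.4403 [stop]  node(6,1) S=90.5538 payoff=65.0862 vs cont=64.9037 → 65.0862 [stop]  node(6,2) S=110.5124 payoff=45.1276 vs cont=44.9451 → 45.1276 [stop]  node(6,3) S=134.8700 payoff=20.7700 vs cont=22.5672 → 22.5672 [wait]  node(6,4) S=164.5962 payoff=0.0000 vs cont=5.5814 → 5.5814 [wait]  node(6,5) S=200.8742 payoff=0.0000 vs cont=0.0000 → 0.0000 [wait]  node(6,6) S=245.1480 payoff=0.0000 vs cont=0.0000 → 0.0000 [wait]  ⇒ S*(6)=110.5124
t_5: node(5,0) S=81.9699 payoff=73.6701 vs cont=73.4876 → 73.6701 [stop]  node(5,1) S=100.0366 payoff=55.6034 vs cont=55.4210 → 55.6034 [stop]  node(5,2) S=122.0852 payoff=33.5548 vs cont=34.2357 → 34.2357 [wait]  node(5,3) S=148.9936 payoff=6.6464 vs cont=14.3801 → 14.3801 [wait]  node(5,4) S=181.8327 payoff=0.0000 vs cont=2.8933 → 2.8933 [wait]  node(5,5) S=221.9097 payoff=0.0000 vs cont=0.0000 → 0.0000 [wait]  ⇒ S*(5)=100.0366
t_4: node(4,0) S=90.5538 payoff=65.0862 vs cont=64.9037 → 65.0862 [stop]  node(4,1) S=110.5124 payoff=45.1276 vs cont=45.2723 → 45.2723 [wait]  node(4,2) S=134.8700 payoff=20.7700 vs cont=24.6561 → 24.6561 [wait]  node(4,3) S=164.5962 payoff=0.0000 vs cont=8.8445 → 8.8445 [wait]  node(4,4) S=200.8742 payoff=0.0000 vs cont=1.4999 → 1.4999 [wait]  ⇒ S*(4)=90.5538
t_3: node(3,0) S=100.0366 payoff=55.6034 vs cont=55.4905 → 55.6034 [stop]  node(3,1) S=122.0852 payoff=33.5548 vs cont=35.3144 → 35.3144 [wait]  node(3,2) S=148.9936 payoff=6.6464 vs cont=17.0306 → 17.0306 [wait]  node(3,3) S=181.8327 payoff=0.0000 vs cont=5.3055 → 5.3055 [wait]  ⇒ S*(3)=100.0366
t_2: node(2,0) S=110.5124 payoff=45.1276 vs cont=45.7905 → 45.7905 [wait]  node(2,1) S=134.8700 payoff=20.7700 vs cont=26.4887 → 26.4887 [wait]  node(2,2) S=164.5962 payoff=0.0000 vs cont=11.3774 → 11.3774 [wait]  ⇒ S*(2)=-
t_1: node(1,0) S=122.0852 payoff=33.5548 vs cont=36.4635 → 36.4635 [wait]  node(1,1) S=148.9936 payoff=6.6464 vs cont=19.1976 → 19.1976 [wait]  ⇒ S*(1)=-
t_0: node(0,0) S=134.8700 payoff=20.7700 vs cont=28.1255 → 28.1255 [wait]  ⇒ S*(0)=-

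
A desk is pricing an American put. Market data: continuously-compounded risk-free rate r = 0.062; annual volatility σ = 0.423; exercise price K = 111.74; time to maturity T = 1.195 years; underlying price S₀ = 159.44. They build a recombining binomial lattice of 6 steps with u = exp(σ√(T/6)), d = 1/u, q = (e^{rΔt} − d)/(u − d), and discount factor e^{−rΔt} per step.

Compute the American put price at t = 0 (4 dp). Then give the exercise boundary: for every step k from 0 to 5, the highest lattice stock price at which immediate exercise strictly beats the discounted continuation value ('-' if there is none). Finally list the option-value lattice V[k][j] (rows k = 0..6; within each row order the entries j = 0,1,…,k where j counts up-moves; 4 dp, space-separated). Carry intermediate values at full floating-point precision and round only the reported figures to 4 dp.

params: Δt=0.19917 u=1.20777 d=0.82797 q=0.48566 e^(-rΔt)=0.98773
t_6 payoffs: 60.3724 36.8096 2.4381 0.0000 0.0000 0.0000 0.0000
t_5: node(5,0) S=62.0403 payoff=49.6997 vs cont=48.3284 → 49.6997 [stop]  node(5,1) S=90.4989 payoff=21.2411 vs cont=19.8698 → 21.2411 [stop]  node(5,2) S=132.0117 payoff=0.0000 vs cont=1.2386 → 1.2386 [wait]  node(5,3) S=192.5671 payoff=0.0000 vs cont=0.0000 → 0.0000 [wait]  node(5,4) S=280.8998 payoff=0.0000 vs cont=0.0000 → 0.0000 [wait]  node(5,5) S=409.7519 payoff=0.0000 vs cont=0.0000 → 0.0000 [wait]  ⇒ S*(5)=90.4989
t_4: node(4,0) S=74.9304 payoff=36.8096 vs cont=35.4382 → 36.8096 [stop]  node(4,1) S=109.3019 payoff=2.4381 vs cont=11.3853 → 11.3853 [wait]  node(4,2) S=159.4400 payoff=0.0000 vs cont=0.6292 → 0.6292 [wait]  node(4,3) S=232.5770 payoff=0.0000 vs cont=0.0000 → 0.0000 [wait]  node(4,4) S=339.2628 payoff=0.0000 vs cont=0.0000 → 0.0000 [wait]  ⇒ S*(4)=74.9304
t_3: node(3,0) S=90.4989 payoff=21.2411 vs cont=24.1618 → 24.1618 [wait]  node(3,1) S=132.0117 payoff=0.0000 vs cont=6.0859 → 6.0859 [wait]  node(3,2) S=192.5671 payoff=0.0000 vs cont=0.3197 → 0.3197 [wait]  node(3,3) S=280.8998 payoff=0.0000 vs cont=0.0000 → 0.0000 [wait]  ⇒ S*(3)=-
t_2: node(2,0) S=109.3019 payoff=2.4381 vs cont=15.1943 → 15.1943 [wait]  node(2,1) S=159.4400 payoff=0.0000 vs cont=3.2451 → 3.2451 [wait]  node(2,2) S=232.5770 payoff=0.0000 vs cont=0.1624 → 0.1624 [wait]  ⇒ S*(2)=-
t_1: node(1,0) S=132.0117 payoff=0.0000 vs cont=9.2758 → 9.2758 [wait]  node(1,1) S=192.5671 payoff=0.0000 vs cont=1.7265 → 1.7265 [wait]  ⇒ S*(1)=-
t_0: node(0,0) S=159.4400 payoff=0.0000 vs cont=5.5406 → 5.5406 [wait]  ⇒ S*(0)=-

price = 5.5406
boundary = - - - - 74.9304 90.4989
tree:
5.5406
9.2758 1.7265
15.1943 3.2451 0.1624
24.1618 6.0859 0.3197 0.0000
36.8096 11.3853 0.6292 0.0000 0.0000
49.6997 21.2411 1.2386 0.0000 0.0000 0.0000
60.3724 36.8096 2.4381 0.0000 0.0000 0.0000 0.0000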